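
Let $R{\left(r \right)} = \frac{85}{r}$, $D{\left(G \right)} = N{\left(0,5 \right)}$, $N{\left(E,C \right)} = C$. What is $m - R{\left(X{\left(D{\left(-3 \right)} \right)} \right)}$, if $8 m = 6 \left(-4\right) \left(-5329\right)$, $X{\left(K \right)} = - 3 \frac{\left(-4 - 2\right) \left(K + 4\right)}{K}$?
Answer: $\frac{2589469}{162} \approx 15984.0$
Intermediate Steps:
$D{\left(G \right)} = 5$
$X{\left(K \right)} = - \frac{3 \left(-24 - 6 K\right)}{K}$ ($X{\left(K \right)} = - 3 \frac{\left(-6\right) \left(4 + K\right)}{K} = - 3 \frac{-24 - 6 K}{K} = - \frac{3 \left(-24 - 6 K\right)}{K}$)
$m = 15987$ ($m = \frac{6 \left(-4\right) \left(-5329\right)}{8} = \frac{\left(-24\right) \left(-5329\right)}{8} = \frac{1}{8} \cdot 127896 = 15987$)
$m - R{\left(X{\left(D{\left(-3 \right)} \right)} \right)} = 15987 - \frac{85}{18 + \frac{72}{5}} = 15987 - \frac{85}{\frac{162}{5}} = 15987 - 85 \cdot \frac{5}{162} = 15987 - \frac{425}{162} = \frac{2589469}{162}$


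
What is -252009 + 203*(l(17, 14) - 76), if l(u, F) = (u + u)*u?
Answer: -150103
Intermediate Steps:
l(u, F) = 2*u² (l(u, F) = (2*u)*u = 2*u²)
-252009 + 203*(l(17, 14) - 76) = -252009 + 203*(2*17² - 76) = -252009 + 203*(2*289 - 76) = -252009 + 203*(578 - 76) = -252009 + 203*502 = -252009 + 101906 = -150103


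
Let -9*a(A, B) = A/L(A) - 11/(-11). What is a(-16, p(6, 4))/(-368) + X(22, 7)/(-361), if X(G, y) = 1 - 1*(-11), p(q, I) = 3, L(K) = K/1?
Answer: -19511/597816 ≈ -0.032637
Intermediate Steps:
L(K) = K (L(K) = K*1 = K)
X(G, y) = 12 (X(G, y) = 1 + 11 = 12)
a(A, B) = -2/9 (a(A, B) = -(A/A - 11/(-11))/9 = -(1 - 11*(-1/11))/9 = -(1 + 1)/9 = -⅑*2 = -2/9)
a(-16, p(6, 4))/(-368) + X(22, 7)/(-361) = -2/9/(-368) + 12/(-361) = -2/9*(-1/368) + 12*(-1/361) = 1/1656 - 12/361 = -19511/597816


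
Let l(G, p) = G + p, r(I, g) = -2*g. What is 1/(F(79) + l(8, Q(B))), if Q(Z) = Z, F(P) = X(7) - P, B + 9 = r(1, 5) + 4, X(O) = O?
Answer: -1/79 ≈ -0.012658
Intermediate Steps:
B = -15 (B = -9 + (-2*5 + 4) = -9 + (-10 + 4) = -9 - 6 = -15)
F(P) = 7 - P
1/(F(79) + l(8, Q(B))) = 1/((7 - 1*79) + (8 - 15)) = 1/((7 - 79) - 7) = 1/(-72 - 7) = 1/(-79) = -1/79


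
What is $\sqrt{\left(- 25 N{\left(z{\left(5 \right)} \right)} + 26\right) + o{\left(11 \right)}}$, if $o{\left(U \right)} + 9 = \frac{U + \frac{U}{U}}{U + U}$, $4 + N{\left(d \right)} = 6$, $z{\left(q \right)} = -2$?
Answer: $\frac{i \sqrt{3927}}{11} \approx 5.6969 i$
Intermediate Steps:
$N{\left(d \right)} = 2$ ($N{\left(d \right)} = -4 + 6 = 2$)
$o{\left(U \right)} = -9 + \frac{1 + U}{2 U}$ ($o{\left(U \right)} = -9 + \frac{U + \frac{U}{U}}{U + U} = -9 + \frac{U + 1}{2 U} = -9 + \left(1 + U\right) \frac{1}{2 U} = -9 + \frac{1 + U}{2 U}$)
$\sqrt{\left(- 25 N{\left(z{\left(5 \right)} \right)} + 26\right) + o{\left(11 \right)}} = \sqrt{\left(\left(-25\right) 2 + 26\right) + \frac{1 - 187}{2 \cdot 11}} = \sqrt{\left(-50 + 26\right) + \frac{1}{2} \cdot \frac{1}{11} \left(1 - 187\right)} = \sqrt{-24 + \frac{1}{2} \cdot \frac{1}{11} \left(-186\right)} = \sqrt{-24 - \frac{93}{11}} = \sqrt{- \frac{357}{11}} = \frac{i \sqrt{3927}}{11}$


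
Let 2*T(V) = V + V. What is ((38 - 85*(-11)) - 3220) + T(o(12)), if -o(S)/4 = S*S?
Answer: -2823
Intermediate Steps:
o(S) = -4*S² (o(S) = -4*S*S = -4*S²)
T(V) = V (T(V) = (V + V)/2 = (2*V)/2 = V)
((38 - 85*(-11)) - 3220) + T(o(12)) = ((38 - 85*(-11)) - 3220) - 4*12² = ((38 + 935) - 3220) - 4*144 = (973 - 3220) - 576 = -2247 - 576 = -2823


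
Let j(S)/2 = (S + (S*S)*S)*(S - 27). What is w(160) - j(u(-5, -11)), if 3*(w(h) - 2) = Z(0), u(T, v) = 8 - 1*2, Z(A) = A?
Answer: 9326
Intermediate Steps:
u(T, v) = 6 (u(T, v) = 8 - 2 = 6)
j(S) = 2*(-27 + S)*(S + S³) (j(S) = 2*((S + (S*S)*S)*(S - 27)) = 2*((S + S²*S)*(-27 + S)) = 2*((S + S³)*(-27 + S)) = 2*((-27 + S)*(S + S³)) = 2*(-27 + S)*(S + S³))
w(h) = 2 (w(h) = 2 + (⅓)*0 = 2 + 0 = 2)
w(160) - j(u(-5, -11)) = 2 - 2*6*(-27 + 6 + 6³ - 27*6²) = 2 - 2*6*(-27 + 6 + 216 - 27*36) = 2 - 2*6*(-27 + 6 + 216 - 972) = 2 - 2*6*(-777) = 2 - 1*(-9324) = 2 + 9324 = 9326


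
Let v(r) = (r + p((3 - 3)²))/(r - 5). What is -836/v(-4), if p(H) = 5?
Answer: 7524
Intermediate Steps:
v(r) = (5 + r)/(-5 + r) (v(r) = (r + 5)/(r - 5) = (5 + r)/(-5 + r))
-836/v(-4) = -836*(-5 - 4)/(5 - 4) = -836/(1/(-9)) = -836/((-⅑*1)) = -836/(-⅑) = -836*(-9) = 7524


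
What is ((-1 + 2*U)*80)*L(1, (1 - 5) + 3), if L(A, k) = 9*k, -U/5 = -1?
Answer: -6480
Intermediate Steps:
U = 5 (U = -5*(-1) = 5)
((-1 + 2*U)*80)*L(1, (1 - 5) + 3) = ((-1 + 2*5)*80)*(9*((1 - 5) + 3)) = ((-1 + 10)*80)*(9*(-4 + 3)) = (9*80)*(9*(-1)) = 720*(-9) = -6480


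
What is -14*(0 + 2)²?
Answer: -56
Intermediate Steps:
-14*(0 + 2)² = -14*2² = -14*4 = -56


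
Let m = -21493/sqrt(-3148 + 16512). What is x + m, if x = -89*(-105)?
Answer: 9345 - 21493*sqrt(3341)/6682 ≈ 9159.1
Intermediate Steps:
x = 9345
m = -21493*sqrt(3341)/6682 ≈ -185.92
x + m = 9345 - 21493*sqrt(3341)/6682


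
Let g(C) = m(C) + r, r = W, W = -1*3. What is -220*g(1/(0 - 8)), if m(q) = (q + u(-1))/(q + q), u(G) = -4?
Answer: -2970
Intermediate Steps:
m(q) = (-4 + q)/(2*q) (m(q) = (q - 4)/(q + q) = (-4 + q)/((2*q)) = (-4 + q)*(1/(2*q)) = (-4 + q)/(2*q))
W = -3
r = -3
g(C) = -3 + (-4 + C)/(2*C) (g(C) = (-4 + C)/(2*C) - 3 = -3 + (-4 + C)/(2*C))
-220*g(1/(0 - 8)) = -220*(-5/2 - 2/(1/(0 - 8))) = -220*(-5/2 - 2/(1/(-8))) = -220*(-5/2 - 2/(-⅛)) = -220*(-5/2 - 2*(-8)) = -220*(-5/2 + 16) = -220*27/2 = -2970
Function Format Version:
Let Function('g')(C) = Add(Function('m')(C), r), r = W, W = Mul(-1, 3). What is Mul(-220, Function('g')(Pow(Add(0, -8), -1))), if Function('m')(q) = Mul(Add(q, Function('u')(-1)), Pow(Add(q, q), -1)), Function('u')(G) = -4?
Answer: -2970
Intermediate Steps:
Function('m')(q) = Mul(Rational(1, 2), Pow(q, -1), Add(-4, q)) (Function('m')(q) = Mul(Add(q, -4), Pow(Add(q, q), -1)) = Mul(Add(-4, q), Pow(Mul(2, q), -1)) = Mul(Add(-4, q), Mul(Rational(1, 2), Pow(q, -1))) = Mul(Rational(1, 2), Pow(q, -1), Add(-4, q)))
W = -3
r = -3
Function('g')(C) = Add(-3, Mul(Rational(1, 2), Pow(C, -1), Add(-4, C))) (Function('g')(C) = Add(Mul(Rational(1, 2), Pow(C, -1), Add(-4, C)), -3) = Add(-3, Mul(Rational(1, 2), Pow(C, -1), Add(-4, C))))
Mul(-220, Function('g')(Pow(Add(0, -8), -1))) = Mul(-220, Add(Rational(-5, 2), Mul(-2, Pow(Pow(Add(0, -8), -1), -1)))) = Mul(-220, Add(Rational(-5, 2), Mul(-2, Pow(Pow(-8, -1), -1)))) = Mul(-220, Add(Rational(-5, 2), Mul(-2, Pow(Rational(-1, 8), -1)))) = Mul(-220, Add(Rational(-5, 2), Mul(-2, -8))) = Mul(-220, Add(Rational(-5, 2), 16)) = Mul(-220, Rational(27, 2)) = -2970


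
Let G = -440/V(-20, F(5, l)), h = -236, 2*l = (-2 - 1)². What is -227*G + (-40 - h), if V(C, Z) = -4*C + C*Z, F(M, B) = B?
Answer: -9792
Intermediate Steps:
l = 9/2 (l = (-2 - 1)²/2 = (½)*(-3)² = (½)*9 = 9/2 ≈ 4.5000)
G = 44 (G = -440*(-1/(20*(-4 + 9/2))) = -440/((-20*½)) = -440/(-10) = -440*(-⅒) = 44)
-227*G + (-40 - h) = -227*44 + (-40 - 1*(-236)) = -9988 + (-40 + 236) = -9988 + 196 = -9792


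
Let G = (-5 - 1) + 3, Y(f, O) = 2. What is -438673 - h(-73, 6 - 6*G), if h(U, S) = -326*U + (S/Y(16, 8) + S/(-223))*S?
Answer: -103194681/223 ≈ -4.6276e+5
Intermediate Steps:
G = -3 (G = -6 + 3 = -3)
h(U, S) = -326*U + 221*S²/446 (h(U, S) = -326*U + (S/2 + S/(-223))*S = -326*U + (S*(½) + S*(-1/223))*S = -326*U + (S/2 - S/223)*S = -326*U + (221*S/446)*S = -326*U + 221*S²/446)
-438673 - h(-73, 6 - 6*G) = -438673 - (-326*(-73) + 221*(6 - 6*(-3))²/446) = -438673 - (23798 + 221*(6 + 18)²/446) = -438673 - (23798 + (221/446)*24²) = -438673 - (23798 + (221/446)*576) = -438673 - (23798 + 63648/223) = -438673 - 1*5370602/223 = -438673 - 5370602/223 = -103194681/223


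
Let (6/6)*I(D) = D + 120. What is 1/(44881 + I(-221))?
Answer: 1/44780 ≈ 2.2331e-5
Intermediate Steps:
I(D) = 120 + D (I(D) = D + 120 = 120 + D)
1/(44881 + I(-221)) = 1/(44881 + (120 - 221)) = 1/(44881 - 101) = 1/44780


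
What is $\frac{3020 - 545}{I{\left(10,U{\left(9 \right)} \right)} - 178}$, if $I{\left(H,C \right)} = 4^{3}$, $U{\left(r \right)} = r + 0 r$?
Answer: $- \frac{825}{38} \approx -21.711$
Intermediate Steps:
$U{\left(r \right)} = r$ ($U{\left(r \right)} = r + 0 = r$)
$I{\left(H,C \right)} = 64$
$\frac{3020 - 545}{I{\left(10,U{\left(9 \right)} \right)} - 178} = \frac{3020 - 545}{64 - 178} = \frac{2475}{-114} = 2475 \left(- \frac{1}{114}\right) = - \frac{825}{38}$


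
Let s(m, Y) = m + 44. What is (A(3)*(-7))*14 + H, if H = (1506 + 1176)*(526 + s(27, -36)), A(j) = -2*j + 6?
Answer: 1601154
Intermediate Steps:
s(m, Y) = 44 + m
A(j) = 6 - 2*j
H = 1601154 (H = (1506 + 1176)*(526 + (44 + 27)) = 2682*(526 + 71) = 2682*597 = 1601154)
(A(3)*(-7))*14 + H = ((6 - 2*3)*(-7))*14 + 1601154 = ((6 - 6)*(-7))*14 + 1601154 = (0*(-7))*14 + 1601154 = 0*14 + 1601154 = 0 + 1601154 = 1601154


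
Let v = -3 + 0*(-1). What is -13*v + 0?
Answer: 39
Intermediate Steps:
v = -3 (v = -3 + 0 = -3)
-13*v + 0 = -13*(-3) + 0 = 39 + 0 = 39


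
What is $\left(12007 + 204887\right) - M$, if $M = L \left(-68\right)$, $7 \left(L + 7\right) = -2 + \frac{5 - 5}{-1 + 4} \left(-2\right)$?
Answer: $\frac{1514790}{7} \approx 2.164 \cdot 10^{5}$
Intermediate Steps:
$L = - \frac{51}{7}$ ($L = -7 + \frac{-2 + \frac{5 - 5}{-1 + 4} \left(-2\right)}{7} = -7 + \frac{-2 + \frac{0}{3} \left(-2\right)}{7} = -7 + \frac{-2 + 0 \cdot \frac{1}{3} \left(-2\right)}{7} = -7 + \frac{-2 + 0 \left(-2\right)}{7} = -7 + \frac{-2 + 0}{7} = -7 + \frac{1}{7} \left(-2\right) = -7 - \frac{2}{7} = - \frac{51}{7} \approx -7.2857$)
$M = \frac{3468}{7}$ ($M = \left(- \frac{51}{7}\right) \left(-68\right) = \frac{3468}{7} \approx 495.43$)
$\left(12007 + 204887\right) - M = \left(12007 + 204887\right) - \frac{3468}{7} = 216894 - \frac{3468}{7} = \frac{1514790}{7}$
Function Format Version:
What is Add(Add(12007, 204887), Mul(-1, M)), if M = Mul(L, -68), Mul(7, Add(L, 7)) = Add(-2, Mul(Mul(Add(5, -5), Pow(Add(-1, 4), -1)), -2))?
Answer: Rational(1514790, 7) ≈ 2.1640e+5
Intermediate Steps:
L = Rational(-51, 7) (L = Add(-7, Mul(Rational(1, 7), Add(-2, Mul(Mul(Add(5, -5), Pow(Add(-1, 4), -1)), -2)))) = Add(-7, Mul(Rational(1, 7), Add(-2, Mul(Mul(0, Pow(3, -1)), -2)))) = Add(-7, Mul(Rational(1, 7), Add(-2, Mul(Mul(0, Rational(1, 3)), -2)))) = Add(-7, Mul(Rational(1, 7), Add(-2, Mul(0, -2)))) = Add(-7, Mul(Rational(1, 7), Add(-2, 0))) = Add(-7, Mul(Rational(1, 7), -2)) = Add(-7, Rational(-2, 7)) = Rational(-51, 7) ≈ -7.2857)
M = Rational(3468, 7) (M = Mul(Rational(-51, 7), -68) = Rational(3468, 7) ≈ 495.43)
Add(Add(12007, 204887), Mul(-1, M)) = Add(Add(12007, 204887), Mul(-1, Rational(3468, 7))) = Add(216894, Rational(-3468, 7)) = Rational(1514790, 7)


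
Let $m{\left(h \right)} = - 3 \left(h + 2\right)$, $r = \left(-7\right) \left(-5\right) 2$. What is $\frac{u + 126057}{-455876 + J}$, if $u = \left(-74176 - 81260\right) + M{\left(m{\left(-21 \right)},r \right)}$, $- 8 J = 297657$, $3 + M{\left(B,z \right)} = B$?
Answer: $\frac{46920}{788933} \approx 0.059473$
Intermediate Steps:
$r = 70$ ($r = 35 \cdot 2 = 70$)
$m{\left(h \right)} = -6 - 3 h$ ($m{\left(h \right)} = - 3 \left(2 + h\right) = -6 - 3 h$)
$M{\left(B,z \right)} = -3 + B$
$J = - \frac{297657}{8}$ ($J = \left(- \frac{1}{8}\right) 297657 = - \frac{297657}{8} \approx -37207.0$)
$u = -155382$ ($u = \left(-74176 - 81260\right) - -54 = -155436 + \left(-3 + \left(-6 + 63\right)\right) = -155436 + \left(-3 + 57\right) = -155436 + 54 = -155382$)
$\frac{u + 126057}{-455876 + J} = \frac{-155382 + 126057}{-455876 - \frac{297657}{8}} = - \frac{29325}{- \frac{3944665}{8}} = \left(-29325\right) \left(- \frac{8}{3944665}\right) = \frac{46920}{788933}$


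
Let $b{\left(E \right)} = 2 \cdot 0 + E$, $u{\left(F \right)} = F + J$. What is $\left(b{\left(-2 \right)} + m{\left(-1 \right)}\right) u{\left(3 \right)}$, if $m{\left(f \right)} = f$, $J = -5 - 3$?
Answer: $15$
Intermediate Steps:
$J = -8$
$u{\left(F \right)} = -8 + F$ ($u{\left(F \right)} = F - 8 = -8 + F$)
$b{\left(E \right)} = E$ ($b{\left(E \right)} = 0 + E = E$)
$\left(b{\left(-2 \right)} + m{\left(-1 \right)}\right) u{\left(3 \right)} = \left(-2 - 1\right) \left(-8 + 3\right) = \left(-3\right) \left(-5\right) = 15$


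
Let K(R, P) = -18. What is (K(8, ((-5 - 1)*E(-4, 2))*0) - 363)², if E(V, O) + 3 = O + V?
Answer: 145161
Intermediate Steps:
E(V, O) = -3 + O + V (E(V, O) = -3 + (O + V) = -3 + O + V)
(K(8, ((-5 - 1)*E(-4, 2))*0) - 363)² = (-18 - 363)² = (-381)² = 145161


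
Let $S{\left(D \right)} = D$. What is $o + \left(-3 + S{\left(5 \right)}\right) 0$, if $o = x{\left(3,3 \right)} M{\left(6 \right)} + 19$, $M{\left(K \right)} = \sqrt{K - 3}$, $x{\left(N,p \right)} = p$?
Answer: $19 + 3 \sqrt{3} \approx 24.196$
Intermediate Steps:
$M{\left(K \right)} = \sqrt{-3 + K}$
$o = 19 + 3 \sqrt{3}$ ($o = 3 \sqrt{-3 + 6} + 19 = 3 \sqrt{3} + 19 = 19 + 3 \sqrt{3} \approx 24.196$)
$o + \left(-3 + S{\left(5 \right)}\right) 0 = \left(19 + 3 \sqrt{3}\right) + \left(-3 + 5\right) 0 = \left(19 + 3 \sqrt{3}\right) + 2 \cdot 0 = \left(19 + 3 \sqrt{3}\right) + 0 = 19 + 3 \sqrt{3}$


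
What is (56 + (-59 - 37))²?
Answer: 1600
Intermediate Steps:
(56 + (-59 - 37))² = (56 - 96)² = (-40)² = 1600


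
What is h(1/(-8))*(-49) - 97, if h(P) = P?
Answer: -727/8 ≈ -90.875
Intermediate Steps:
h(1/(-8))*(-49) - 97 = -49/(-8) - 97 = -1/8*(-49) - 97 = 49/8 - 97 = -727/8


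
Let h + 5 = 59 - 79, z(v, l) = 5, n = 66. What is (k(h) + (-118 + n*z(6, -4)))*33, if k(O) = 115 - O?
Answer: 11616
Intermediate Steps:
h = -25 (h = -5 + (59 - 79) = -5 - 20 = -25)
(k(h) + (-118 + n*z(6, -4)))*33 = ((115 - 1*(-25)) + (-118 + 66*5))*33 = ((115 + 25) + (-118 + 330))*33 = (140 + 212)*33 = 352*33 = 11616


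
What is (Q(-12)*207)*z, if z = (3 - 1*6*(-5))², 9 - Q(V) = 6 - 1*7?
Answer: 2254230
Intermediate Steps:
Q(V) = 10 (Q(V) = 9 - (6 - 1*7) = 9 - (6 - 7) = 9 - 1*(-1) = 9 + 1 = 10)
z = 1089 (z = (3 - 6*(-5))² = (3 + 30)² = 33² = 1089)
(Q(-12)*207)*z = (10*207)*1089 = 2070*1089 = 2254230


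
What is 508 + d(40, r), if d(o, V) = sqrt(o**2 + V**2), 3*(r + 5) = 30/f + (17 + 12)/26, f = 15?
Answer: 508 + sqrt(1092209)/26 ≈ 548.20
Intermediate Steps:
r = -103/26 (r = -5 + (30/15 + (17 + 12)/26)/3 = -5 + (30*(1/15) + 29*(1/26))/3 = -5 + (2 + 29/26)/3 = -5 + (1/3)*(81/26) = -5 + 27/26 = -103/26 ≈ -3.9615)
d(o, V) = sqrt(V**2 + o**2)
508 + d(40, r) = 508 + sqrt((-103/26)**2 + 40**2) = 508 + sqrt(10609/676 + 1600) = 508 + sqrt(1092209/676) = 508 + sqrt(1092209)/26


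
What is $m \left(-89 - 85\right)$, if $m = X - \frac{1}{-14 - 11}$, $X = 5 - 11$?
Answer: $\frac{25926}{25} \approx 1037.0$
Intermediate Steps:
$X = -6$
$m = - \frac{149}{25}$ ($m = -6 - \frac{1}{-14 - 11} = -6 - \frac{1}{-25} = -6 - - \frac{1}{25} = -6 + \frac{1}{25} = - \frac{149}{25} \approx -5.96$)
$m \left(-89 - 85\right) = - \frac{149 \left(-89 - 85\right)}{25} = \left(- \frac{149}{25}\right) \left(-174\right) = \frac{25926}{25}$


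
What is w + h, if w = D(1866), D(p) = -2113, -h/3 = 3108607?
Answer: -9327934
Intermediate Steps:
h = -9325821 (h = -3*3108607 = -9325821)
w = -2113
w + h = -2113 - 9325821 = -9327934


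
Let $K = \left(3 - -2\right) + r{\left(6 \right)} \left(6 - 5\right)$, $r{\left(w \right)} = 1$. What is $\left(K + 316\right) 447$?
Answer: $143934$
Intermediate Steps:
$K = 6$ ($K = \left(3 - -2\right) + 1 \left(6 - 5\right) = \left(3 + 2\right) + 1 \left(6 - 5\right) = 5 + 1 \cdot 1 = 5 + 1 = 6$)
$\left(K + 316\right) 447 = \left(6 + 316\right) 447 = 322 \cdot 447 = 143934$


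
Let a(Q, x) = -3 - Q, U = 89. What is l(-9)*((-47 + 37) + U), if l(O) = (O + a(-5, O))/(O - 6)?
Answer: 553/15 ≈ 36.867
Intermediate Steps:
l(O) = (2 + O)/(-6 + O) (l(O) = (O + (-3 - 1*(-5)))/(O - 6) = (O + (-3 + 5))/(-6 + O) = (O + 2)/(-6 + O) = (2 + O)/(-6 + O))
l(-9)*((-47 + 37) + U) = ((2 - 9)/(-6 - 9))*((-47 + 37) + 89) = (-7/(-15))*(-10 + 89) = -1/15*(-7)*79 = (7/15)*79 = 553/15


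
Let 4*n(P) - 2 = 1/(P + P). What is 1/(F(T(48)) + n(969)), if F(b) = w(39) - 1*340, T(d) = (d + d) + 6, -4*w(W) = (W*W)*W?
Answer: -7752/117592025 ≈ -6.5923e-5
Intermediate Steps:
w(W) = -W³/4 (w(W) = -W*W*W/4 = -W²*W/4 = -W³/4)
n(P) = ½ + 1/(8*P) (n(P) = ½ + 1/(4*(P + P)) = ½ + 1/(4*((2*P))) = ½ + (1/(2*P))/4 = ½ + 1/(8*P))
T(d) = 6 + 2*d (T(d) = 2*d + 6 = 6 + 2*d)
F(b) = -60679/4 (F(b) = -¼*39³ - 1*340 = -¼*59319 - 340 = -59319/4 - 340 = -60679/4)
1/(F(T(48)) + n(969)) = 1/(-60679/4 + (⅛)*(1 + 4*969)/969) = 1/(-60679/4 + (⅛)*(1/969)*(1 + 3876)) = 1/(-60679/4 + (⅛)*(1/969)*3877) = 1/(-60679/4 + 3877/7752) = 1/(-117592025/7752) = -7752/117592025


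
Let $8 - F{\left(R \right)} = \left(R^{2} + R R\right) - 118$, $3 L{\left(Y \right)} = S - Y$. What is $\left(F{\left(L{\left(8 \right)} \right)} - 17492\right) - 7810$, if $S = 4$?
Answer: $- \frac{226616}{9} \approx -25180.0$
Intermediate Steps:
$L{\left(Y \right)} = \frac{4}{3} - \frac{Y}{3}$ ($L{\left(Y \right)} = \frac{4 - Y}{3} = \frac{4}{3} - \frac{Y}{3}$)
$F{\left(R \right)} = 126 - 2 R^{2}$ ($F{\left(R \right)} = 8 - \left(\left(R^{2} + R R\right) - 118\right) = 8 - \left(\left(R^{2} + R^{2}\right) - 118\right) = 8 - \left(2 R^{2} - 118\right) = 8 - \left(-118 + 2 R^{2}\right) = 126 - 2 R^{2}$)
$\left(F{\left(L{\left(8 \right)} \right)} - 17492\right) - 7810 = \left(\left(126 - 2 \left(\frac{4}{3} - \frac{8}{3}\right)^{2}\right) - 17492\right) - 7810 = \left(\left(126 - 2 \left(- \frac{4}{3}\right)^{2}\right) - 17492\right) - 7810 = \left(\left(126 - \frac{32}{9}\right) - 17492\right) - 7810 = \left(\frac{1102}{9} - 17492\right) - 7810 = - \frac{156326}{9} - 7810 = - \frac{226616}{9}$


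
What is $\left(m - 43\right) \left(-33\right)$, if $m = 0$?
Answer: $1419$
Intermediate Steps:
$\left(m - 43\right) \left(-33\right) = \left(0 - 43\right) \left(-33\right) = \left(-43\right) \left(-33\right) = 1419$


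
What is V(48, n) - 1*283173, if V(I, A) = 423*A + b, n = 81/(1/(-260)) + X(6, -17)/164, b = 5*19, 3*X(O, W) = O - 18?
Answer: -376850201/41 ≈ -9.1915e+6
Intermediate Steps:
X(O, W) = -6 + O/3 (X(O, W) = (O - 18)/3 = (-18 + O)/3 = -6 + O/3)
b = 95
n = -863461/41 (n = 81/(1/(-260)) + (-6 + (⅓)*6)/164 = 81/(-1/260) + (-6 + 2)*(1/164) = 81*(-260) - 4*1/164 = -21060 - 1/41 = -863461/41 ≈ -21060.)
V(I, A) = 95 + 423*A (V(I, A) = 423*A + 95 = 95 + 423*A)
V(48, n) - 1*283173 = (95 + 423*(-863461/41)) - 1*283173 = (95 - 365244003/41) - 283173 = -365240108/41 - 283173 = -376850201/41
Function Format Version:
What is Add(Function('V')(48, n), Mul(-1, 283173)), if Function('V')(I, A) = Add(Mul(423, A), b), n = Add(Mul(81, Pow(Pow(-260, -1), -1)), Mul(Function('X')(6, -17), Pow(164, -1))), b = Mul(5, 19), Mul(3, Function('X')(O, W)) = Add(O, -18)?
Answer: Rational(-376850201, 41) ≈ -9.1915e+6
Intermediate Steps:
Function('X')(O, W) = Add(-6, Mul(Rational(1, 3), O)) (Function('X')(O, W) = Mul(Rational(1, 3), Add(O, -18)) = Mul(Rational(1, 3), Add(-18, O)) = Add(-6, Mul(Rational(1, 3), O)))
b = 95
n = Rational(-863461, 41) (n = Add(Mul(81, Pow(Pow(-260, -1), -1)), Mul(Add(-6, Mul(Rational(1, 3), 6)), Pow(164, -1))) = Add(Mul(81, Pow(Rational(-1, 260), -1)), Mul(Add(-6, 2), Rational(1, 164))) = Add(Mul(81, -260), Mul(-4, Rational(1, 164))) = Add(-21060, Rational(-1, 41)) = Rational(-863461, 41) ≈ -21060.)
Function('V')(I, A) = Add(95, Mul(423, A)) (Function('V')(I, A) = Add(Mul(423, A), 95) = Add(95, Mul(423, A)))
Add(Function('V')(48, n), Mul(-1, 283173)) = Add(Add(95, Mul(423, Rational(-863461, 41))), Mul(-1, 283173)) = Add(Add(95, Rational(-365244003, 41)), -283173) = Add(Rational(-365240108, 41), -283173) = Rational(-376850201, 41)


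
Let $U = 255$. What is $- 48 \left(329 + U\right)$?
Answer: $-28032$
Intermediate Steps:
$- 48 \left(329 + U\right) = - 48 \left(329 + 255\right) = \left(-48\right) 584 = -28032$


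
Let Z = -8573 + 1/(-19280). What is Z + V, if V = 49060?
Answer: 780589359/19280 ≈ 40487.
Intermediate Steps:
Z = -165287441/19280 (Z = -8573 - 1/19280 = -165287441/19280 ≈ -8573.0)
Z + V = -165287441/19280 + 49060 = 780589359/19280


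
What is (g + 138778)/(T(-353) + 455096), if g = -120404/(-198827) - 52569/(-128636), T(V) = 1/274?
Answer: 486275346743602051/1594635674521526730 ≈ 0.30494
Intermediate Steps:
T(V) = 1/274
g = 25940425507/25576309972 (g = -120404*(-1/198827) - 52569*(-1/128636) = 120404/198827 + 52569/128636 = 25940425507/25576309972 ≈ 1.0142)
(g + 138778)/(T(-353) + 455096) = (25940425507/25576309972 + 138778)/(1/274 + 455096) = 3549455085719723/(25576309972*(124696305/274)) = (3549455085719723/25576309972)*(274/124696305) = 486275346743602051/1594635674521526730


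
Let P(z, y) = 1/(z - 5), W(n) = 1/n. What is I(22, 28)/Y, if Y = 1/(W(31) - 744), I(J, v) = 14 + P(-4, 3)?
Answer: -2882875/279 ≈ -10333.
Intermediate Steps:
P(z, y) = 1/(-5 + z)
I(J, v) = 125/9 (I(J, v) = 14 + 1/(-5 - 4) = 14 + 1/(-9) = 14 - 1/9 = 125/9)
Y = -31/23063 (Y = 1/(1/31 - 744) = 1/(-23063/31) = -31/23063 ≈ -0.0013441)
I(22, 28)/Y = 125/(9*(-31/23063)) = (125/9)*(-23063/31) = -2882875/279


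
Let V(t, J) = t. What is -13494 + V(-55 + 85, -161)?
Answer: -13464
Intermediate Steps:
-13494 + V(-55 + 85, -161) = -13494 + (-55 + 85) = -13494 + 30 = -13464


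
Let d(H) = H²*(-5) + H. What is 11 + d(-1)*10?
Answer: -49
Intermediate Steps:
d(H) = H - 5*H² (d(H) = -5*H² + H = H - 5*H²)
11 + d(-1)*10 = 11 - (1 - 5*(-1))*10 = 11 - (1 + 5)*10 = 11 - 1*6*10 = 11 - 6*10 = 11 - 60 = -49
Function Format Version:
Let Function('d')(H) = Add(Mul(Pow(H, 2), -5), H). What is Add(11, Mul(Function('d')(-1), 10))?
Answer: -49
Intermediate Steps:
Function('d')(H) = Add(H, Mul(-5, Pow(H, 2))) (Function('d')(H) = Add(Mul(-5, Pow(H, 2)), H) = Add(H, Mul(-5, Pow(H, 2))))
Add(11, Mul(Function('d')(-1), 10)) = Add(11, Mul(Mul(-1, Add(1, Mul(-5, -1))), 10)) = Add(11, Mul(Mul(-1, Add(1, 5)), 10)) = Add(11, Mul(Mul(-1, 6), 10)) = Add(11, Mul(-6, 10)) = Add(11, -60) = -49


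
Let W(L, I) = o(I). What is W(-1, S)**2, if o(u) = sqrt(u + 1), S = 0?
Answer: 1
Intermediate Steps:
o(u) = sqrt(1 + u)
W(L, I) = sqrt(1 + I)
W(-1, S)**2 = (sqrt(1 + 0))**2 = (sqrt(1))**2 = 1**2 = 1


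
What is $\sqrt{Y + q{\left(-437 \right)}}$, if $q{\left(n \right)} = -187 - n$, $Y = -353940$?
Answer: $i \sqrt{353690} \approx 594.72 i$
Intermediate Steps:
$\sqrt{Y + q{\left(-437 \right)}} = \sqrt{-353940 - -250} = \sqrt{-353940 + \left(-187 + 437\right)} = \sqrt{-353940 + 250} = \sqrt{-353690} = i \sqrt{353690}$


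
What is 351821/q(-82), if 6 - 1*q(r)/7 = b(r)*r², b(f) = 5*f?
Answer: 351821/19297922 ≈ 0.018231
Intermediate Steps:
q(r) = 42 - 35*r³ (q(r) = 42 - 7*5*r*r² = 42 - 35*r³)
351821/q(-82) = 351821/(42 - 35*(-82)³) = 351821/(42 - 35*(-551368)) = 351821/(42 + 19297880) = 351821/19297922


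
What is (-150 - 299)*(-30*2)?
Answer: 26940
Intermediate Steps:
(-150 - 299)*(-30*2) = -449*(-60) = 26940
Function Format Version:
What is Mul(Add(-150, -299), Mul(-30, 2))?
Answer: 26940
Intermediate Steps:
Mul(Add(-150, -299), Mul(-30, 2)) = Mul(-449, -60) = 26940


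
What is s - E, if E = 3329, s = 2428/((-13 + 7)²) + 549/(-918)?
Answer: -998219/306 ≈ -3262.2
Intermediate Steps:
s = 20455/306 (s = 2428/((-6)²) + 549*(-1/918) = 2428/36 - 61/102 = 2428*(1/36) - 61/102 = 607/9 - 61/102 = 20455/306 ≈ 66.846)
s - E = 20455/306 - 1*3329 = 20455/306 - 3329 = -998219/306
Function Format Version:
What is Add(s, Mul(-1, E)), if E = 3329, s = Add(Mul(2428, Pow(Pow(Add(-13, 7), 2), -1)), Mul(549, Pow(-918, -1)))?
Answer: Rational(-998219, 306) ≈ -3262.2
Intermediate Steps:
s = Rational(20455, 306) (s = Add(Mul(2428, Pow(Pow(-6, 2), -1)), Mul(549, Rational(-1, 918))) = Add(Mul(2428, Pow(36, -1)), Rational(-61, 102)) = Add(Mul(2428, Rational(1, 36)), Rational(-61, 102)) = Add(Rational(607, 9), Rational(-61, 102)) = Rational(20455, 306) ≈ 66.846)
Add(s, Mul(-1, E)) = Add(Rational(20455, 306), Mul(-1, 3329)) = Add(Rational(20455, 306), -3329) = Rational(-998219, 306)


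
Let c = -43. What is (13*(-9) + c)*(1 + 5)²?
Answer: -5760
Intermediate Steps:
(13*(-9) + c)*(1 + 5)² = (13*(-9) - 43)*(1 + 5)² = (-117 - 43)*6² = -160*36 = -5760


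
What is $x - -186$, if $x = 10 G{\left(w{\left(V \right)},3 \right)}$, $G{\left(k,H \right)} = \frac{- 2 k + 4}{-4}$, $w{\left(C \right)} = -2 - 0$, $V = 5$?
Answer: $166$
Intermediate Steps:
$w{\left(C \right)} = -2$ ($w{\left(C \right)} = -2 + 0 = -2$)
$G{\left(k,H \right)} = -1 + \frac{k}{2}$ ($G{\left(k,H \right)} = \left(4 - 2 k\right) \left(- \frac{1}{4}\right) = -1 + \frac{k}{2}$)
$x = -20$ ($x = 10 \left(-1 + \frac{1}{2} \left(-2\right)\right) = 10 \left(-1 - 1\right) = 10 \left(-2\right) = -20$)
$x - -186 = -20 - -186 = -20 + 186 = 166$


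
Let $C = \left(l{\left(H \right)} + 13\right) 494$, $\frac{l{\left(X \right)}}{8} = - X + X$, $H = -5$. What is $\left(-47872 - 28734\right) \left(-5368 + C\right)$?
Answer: $-80742724$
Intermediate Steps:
$l{\left(X \right)} = 0$ ($l{\left(X \right)} = 8 \left(- X + X\right) = 8 \cdot 0 = 0$)
$C = 6422$ ($C = \left(0 + 13\right) 494 = 13 \cdot 494 = 6422$)
$\left(-47872 - 28734\right) \left(-5368 + C\right) = \left(-47872 - 28734\right) \left(-5368 + 6422\right) = \left(-76606\right) 1054 = -80742724$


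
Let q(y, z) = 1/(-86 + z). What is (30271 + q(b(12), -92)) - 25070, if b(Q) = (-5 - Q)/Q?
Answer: 925777/178 ≈ 5201.0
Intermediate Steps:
b(Q) = (-5 - Q)/Q
(30271 + q(b(12), -92)) - 25070 = (30271 + 1/(-86 - 92)) - 25070 = (30271 + 1/(-178)) - 25070 = (30271 - 1/178) - 25070 = 5388237/178 - 25070 = 925777/178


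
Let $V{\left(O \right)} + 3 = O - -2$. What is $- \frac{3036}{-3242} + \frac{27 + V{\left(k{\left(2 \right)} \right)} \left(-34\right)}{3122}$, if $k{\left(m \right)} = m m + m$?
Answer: $\frac{4507393}{5060762} \approx 0.89065$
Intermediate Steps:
$k{\left(m \right)} = m + m^{2}$ ($k{\left(m \right)} = m^{2} + m = m + m^{2}$)
$V{\left(O \right)} = -1 + O$ ($V{\left(O \right)} = -3 + \left(O - -2\right) = -3 + \left(O + 2\right) = -3 + \left(2 + O\right) = -1 + O$)
$- \frac{3036}{-3242} + \frac{27 + V{\left(k{\left(2 \right)} \right)} \left(-34\right)}{3122} = - \frac{3036}{-3242} + \frac{27 + \left(-1 + 2 \left(1 + 2\right)\right) \left(-34\right)}{3122} = \left(-3036\right) \left(- \frac{1}{3242}\right) + \left(27 + \left(-1 + 2 \cdot 3\right) \left(-34\right)\right) \frac{1}{3122} = \frac{1518}{1621} + \left(27 + \left(-1 + 6\right) \left(-34\right)\right) \frac{1}{3122} = \frac{1518}{1621} + \left(27 + 5 \left(-34\right)\right) \frac{1}{3122} = \frac{1518}{1621} + \left(27 - 170\right) \frac{1}{3122} = \frac{1518}{1621} - \frac{143}{3122} = \frac{4507393}{5060762}$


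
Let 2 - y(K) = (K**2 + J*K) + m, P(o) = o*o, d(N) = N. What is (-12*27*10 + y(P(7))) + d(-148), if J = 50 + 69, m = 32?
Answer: -11650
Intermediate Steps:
P(o) = o**2
J = 119
y(K) = -30 - K**2 - 119*K (y(K) = 2 - ((K**2 + 119*K) + 32) = 2 - (32 + K**2 + 119*K) = 2 + (-32 - K**2 - 119*K) = -30 - K**2 - 119*K)
(-12*27*10 + y(P(7))) + d(-148) = (-12*27*10 + (-30 - (7**2)**2 - 119*7**2)) - 148 = (-324*10 + (-30 - 1*49**2 - 119*49)) - 148 = (-3240 + (-30 - 1*2401 - 5831)) - 148 = (-3240 + (-30 - 2401 - 5831)) - 148 = (-3240 - 8262) - 148 = -11502 - 148 = -11650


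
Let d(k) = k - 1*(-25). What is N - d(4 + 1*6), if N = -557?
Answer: -592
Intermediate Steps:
d(k) = 25 + k (d(k) = k + 25 = 25 + k)
N - d(4 + 1*6) = -557 - (25 + (4 + 1*6)) = -557 - (25 + (4 + 6)) = -557 - (25 + 10) = -557 - 1*35 = -557 - 35 = -592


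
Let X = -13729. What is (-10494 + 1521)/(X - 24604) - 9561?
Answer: -366492840/38333 ≈ -9560.8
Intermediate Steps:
(-10494 + 1521)/(X - 24604) - 9561 = (-10494 + 1521)/(-13729 - 24604) - 9561 = -8973/(-38333) - 9561 = -8973*(-1/38333) - 9561 = 8973/38333 - 9561 = -366492840/38333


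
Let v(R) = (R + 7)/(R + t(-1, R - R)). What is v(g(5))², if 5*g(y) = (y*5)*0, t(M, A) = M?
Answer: 49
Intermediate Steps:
g(y) = 0 (g(y) = ((y*5)*0)/5 = ((5*y)*0)/5 = (⅕)*0 = 0)
v(R) = (7 + R)/(-1 + R) (v(R) = (R + 7)/(R - 1) = (7 + R)/(-1 + R))
v(g(5))² = ((7 + 0)/(-1 + 0))² = (7/(-1))² = (-1*7)² = (-7)² = 49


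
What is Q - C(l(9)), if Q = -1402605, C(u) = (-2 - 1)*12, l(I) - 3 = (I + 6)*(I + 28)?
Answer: -1402569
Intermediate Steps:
l(I) = 3 + (6 + I)*(28 + I) (l(I) = 3 + (I + 6)*(I + 28) = 3 + (6 + I)*(28 + I))
C(u) = -36 (C(u) = -3*12 = -36)
Q - C(l(9)) = -1402605 - 1*(-36) = -1402605 + 36 = -1402569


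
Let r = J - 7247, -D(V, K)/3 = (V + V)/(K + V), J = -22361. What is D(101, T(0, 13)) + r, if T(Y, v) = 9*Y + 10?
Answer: -1095698/37 ≈ -29613.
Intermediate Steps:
T(Y, v) = 10 + 9*Y
D(V, K) = -6*V/(K + V) (D(V, K) = -3*(V + V)/(K + V) = -3*2*V/(K + V) = -6*V/(K + V))
r = -29608 (r = -22361 - 7247 = -29608)
D(101, T(0, 13)) + r = -6*101/((10 + 9*0) + 101) - 29608 = -6*101/((10 + 0) + 101) - 29608 = -6*101/(10 + 101) - 29608 = -6*101/111 - 29608 = -6*101*1/111 - 29608 = -202/37 - 29608 = -1095698/37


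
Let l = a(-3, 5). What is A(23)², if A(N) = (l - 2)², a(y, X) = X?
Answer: 81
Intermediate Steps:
l = 5
A(N) = 9 (A(N) = (5 - 2)² = 3² = 9)
A(23)² = 9² = 81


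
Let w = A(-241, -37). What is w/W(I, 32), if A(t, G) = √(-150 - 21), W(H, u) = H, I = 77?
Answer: 3*I*√19/77 ≈ 0.16983*I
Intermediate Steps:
A(t, G) = 3*I*√19 (A(t, G) = √(-171) = 3*I*√19)
w = 3*I*√19 ≈ 13.077*I
w/W(I, 32) = (3*I*√19)/77 = (3*I*√19)*(1/77) = 3*I*√19/77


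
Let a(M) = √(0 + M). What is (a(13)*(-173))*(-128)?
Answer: 22144*√13 ≈ 79841.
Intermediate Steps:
a(M) = √M
(a(13)*(-173))*(-128) = (√13*(-173))*(-128) = -173*√13*(-128) = 22144*√13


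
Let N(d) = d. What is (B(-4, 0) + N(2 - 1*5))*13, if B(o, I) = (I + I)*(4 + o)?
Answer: -39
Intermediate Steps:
B(o, I) = 2*I*(4 + o) (B(o, I) = (2*I)*(4 + o) = 2*I*(4 + o))
(B(-4, 0) + N(2 - 1*5))*13 = (2*0*(4 - 4) + (2 - 1*5))*13 = (2*0*0 + (2 - 5))*13 = (0 - 3)*13 = -3*13 = -39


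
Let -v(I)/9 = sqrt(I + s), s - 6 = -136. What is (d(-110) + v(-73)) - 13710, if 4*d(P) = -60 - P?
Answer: -27395/2 - 9*I*sqrt(203) ≈ -13698.0 - 128.23*I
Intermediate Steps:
d(P) = -15 - P/4 (d(P) = (-60 - P)/4 = -15 - P/4)
s = -130 (s = 6 - 136 = -130)
v(I) = -9*sqrt(-130 + I) (v(I) = -9*sqrt(I - 130) = -9*sqrt(-130 + I))
(d(-110) + v(-73)) - 13710 = ((-15 - 1/4*(-110)) - 9*sqrt(-130 - 73)) - 13710 = ((-15 + 55/2) - 9*I*sqrt(203)) - 13710 = (25/2 - 9*I*sqrt(203)) - 13710 = -27395/2 - 9*I*sqrt(203)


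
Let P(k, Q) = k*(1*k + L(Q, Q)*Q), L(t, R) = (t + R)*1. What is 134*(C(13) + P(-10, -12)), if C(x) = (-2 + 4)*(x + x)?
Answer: -365552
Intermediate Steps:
C(x) = 4*x (C(x) = 2*(2*x) = 4*x)
L(t, R) = R + t (L(t, R) = (R + t)*1 = R + t)
P(k, Q) = k*(k + 2*Q²) (P(k, Q) = k*(1*k + (Q + Q)*Q) = k*(k + (2*Q)*Q) = k*(k + 2*Q²))
134*(C(13) + P(-10, -12)) = 134*(4*13 - 10*(-10 + 2*(-12)²)) = 134*(52 - 10*(-10 + 2*144)) = 134*(52 - 10*(-10 + 288)) = 134*(52 - 10*278) = 134*(52 - 2780) = 134*(-2728) = -365552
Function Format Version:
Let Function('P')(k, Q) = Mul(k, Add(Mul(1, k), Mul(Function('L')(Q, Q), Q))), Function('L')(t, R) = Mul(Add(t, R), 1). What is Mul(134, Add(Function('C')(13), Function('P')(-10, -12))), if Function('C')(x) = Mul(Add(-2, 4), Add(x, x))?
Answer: -365552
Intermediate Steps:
Function('C')(x) = Mul(4, x) (Function('C')(x) = Mul(2, Mul(2, x)) = Mul(4, x))
Function('L')(t, R) = Add(R, t) (Function('L')(t, R) = Mul(Add(R, t), 1) = Add(R, t))
Function('P')(k, Q) = Mul(k, Add(k, Mul(2, Pow(Q, 2)))) (Function('P')(k, Q) = Mul(k, Add(Mul(1, k), Mul(Add(Q, Q), Q))) = Mul(k, Add(k, Mul(Mul(2, Q), Q))) = Mul(k, Add(k, Mul(2, Pow(Q, 2)))))
Mul(134, Add(Function('C')(13), Function('P')(-10, -12))) = Mul(134, Add(Mul(4, 13), Mul(-10, Add(-10, Mul(2, Pow(-12, 2)))))) = Mul(134, Add(52, Mul(-10, Add(-10, Mul(2, 144))))) = Mul(134, Add(52, Mul(-10, Add(-10, 288)))) = Mul(134, Add(52, Mul(-10, 278))) = Mul(134, Add(52, -2780)) = Mul(134, -2728) = -365552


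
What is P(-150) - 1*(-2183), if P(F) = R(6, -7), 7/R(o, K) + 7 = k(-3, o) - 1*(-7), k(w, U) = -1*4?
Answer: 8725/4 ≈ 2181.3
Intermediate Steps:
k(w, U) = -4
R(o, K) = -7/4 (R(o, K) = 7/(-7 + (-4 - 1*(-7))) = 7/(-7 + (-4 + 7)) = 7/(-7 + 3) = 7/(-4) = 7*(-¼) = -7/4)
P(F) = -7/4
P(-150) - 1*(-2183) = -7/4 - 1*(-2183) = -7/4 + 2183 = 8725/4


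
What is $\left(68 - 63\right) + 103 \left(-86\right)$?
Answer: $-8853$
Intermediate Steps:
$\left(68 - 63\right) + 103 \left(-86\right) = \left(68 - 63\right) - 8858 = 5 - 8858 = -8853$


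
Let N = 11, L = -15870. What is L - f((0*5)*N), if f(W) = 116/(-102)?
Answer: -809312/51 ≈ -15869.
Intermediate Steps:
f(W) = -58/51 (f(W) = 116*(-1/102) = -58/51)
L - f((0*5)*N) = -15870 - 1*(-58/51) = -15870 + 58/51 = -809312/51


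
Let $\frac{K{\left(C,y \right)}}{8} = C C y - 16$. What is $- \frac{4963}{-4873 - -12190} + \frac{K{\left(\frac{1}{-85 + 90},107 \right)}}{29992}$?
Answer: $- \frac{467301056}{685785825} \approx -0.68141$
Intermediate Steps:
$K{\left(C,y \right)} = -128 + 8 y C^{2}$ ($K{\left(C,y \right)} = 8 \left(C C y - 16\right) = 8 \left(C^{2} y - 16\right) = 8 \left(y C^{2} - 16\right) = 8 \left(-16 + y C^{2}\right) = -128 + 8 y C^{2}$)
$- \frac{4963}{-4873 - -12190} + \frac{K{\left(\frac{1}{-85 + 90},107 \right)}}{29992} = - \frac{4963}{-4873 - -12190} + \frac{-128 + 8 \cdot 107 \left(\frac{1}{-85 + 90}\right)^{2}}{29992} = - \frac{4963}{-4873 + 12190} + \left(-128 + 8 \cdot 107 \left(\frac{1}{5}\right)^{2}\right) \frac{1}{29992} = - \frac{4963}{7317} + \left(-128 + 8 \cdot 107 \left(\frac{1}{5}\right)^{2}\right) \frac{1}{29992} = \left(-4963\right) \frac{1}{7317} + \left(-128 + 8 \cdot 107 \cdot \frac{1}{25}\right) \frac{1}{29992} = - \frac{4963}{7317} + \left(-128 + \frac{856}{25}\right) \frac{1}{29992} = - \frac{4963}{7317} - \frac{293}{93725} = - \frac{467301056}{685785825}$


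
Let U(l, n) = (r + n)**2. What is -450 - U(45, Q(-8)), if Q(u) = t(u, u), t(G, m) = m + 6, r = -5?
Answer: -499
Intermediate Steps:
t(G, m) = 6 + m
Q(u) = 6 + u
U(l, n) = (-5 + n)**2
-450 - U(45, Q(-8)) = -450 - (-5 + (6 - 8))**2 = -450 - (-5 - 2)**2 = -450 - 1*(-7)**2 = -450 - 1*49 = -450 - 49 = -499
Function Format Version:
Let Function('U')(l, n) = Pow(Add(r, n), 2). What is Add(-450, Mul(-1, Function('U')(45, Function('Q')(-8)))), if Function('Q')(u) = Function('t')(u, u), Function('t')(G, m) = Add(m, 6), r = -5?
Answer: -499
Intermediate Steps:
Function('t')(G, m) = Add(6, m)
Function('Q')(u) = Add(6, u)
Function('U')(l, n) = Pow(Add(-5, n), 2)
Add(-450, Mul(-1, Function('U')(45, Function('Q')(-8)))) = Add(-450, Mul(-1, Pow(Add(-5, Add(6, -8)), 2))) = Add(-450, Mul(-1, Pow(Add(-5, -2), 2))) = Add(-450, Mul(-1, Pow(-7, 2))) = Add(-450, Mul(-1, 49)) = Add(-450, -49) = -499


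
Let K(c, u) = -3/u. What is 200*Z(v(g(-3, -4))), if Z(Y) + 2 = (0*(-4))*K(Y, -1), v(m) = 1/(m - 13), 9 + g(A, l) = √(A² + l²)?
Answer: -400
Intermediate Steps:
g(A, l) = -9 + √(A² + l²)
v(m) = 1/(-13 + m)
Z(Y) = -2 (Z(Y) = -2 + (0*(-4))*(-3/(-1)) = -2 + 0*(-3*(-1)) = -2 + 0*3 = -2 + 0 = -2)
200*Z(v(g(-3, -4))) = 200*(-2) = -400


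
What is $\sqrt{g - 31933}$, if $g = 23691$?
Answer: $i \sqrt{8242} \approx 90.785 i$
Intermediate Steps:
$\sqrt{g - 31933} = \sqrt{23691 - 31933} = \sqrt{-8242} = i \sqrt{8242}$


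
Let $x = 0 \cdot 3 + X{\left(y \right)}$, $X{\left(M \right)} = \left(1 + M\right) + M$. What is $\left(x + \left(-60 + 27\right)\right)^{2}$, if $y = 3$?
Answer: $676$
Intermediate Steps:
$X{\left(M \right)} = 1 + 2 M$
$x = 7$ ($x = 0 \cdot 3 + \left(1 + 2 \cdot 3\right) = 0 + \left(1 + 6\right) = 0 + 7 = 7$)
$\left(x + \left(-60 + 27\right)\right)^{2} = \left(7 + \left(-60 + 27\right)\right)^{2} = \left(7 - 33\right)^{2} = \left(-26\right)^{2} = 676$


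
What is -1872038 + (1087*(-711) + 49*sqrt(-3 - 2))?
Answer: -2644895 + 49*I*sqrt(5) ≈ -2.6449e+6 + 109.57*I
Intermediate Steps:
-1872038 + (1087*(-711) + 49*sqrt(-3 - 2)) = -1872038 + (-772857 + 49*sqrt(-5)) = -1872038 + (-772857 + 49*(I*sqrt(5))) = -1872038 + (-772857 + 49*I*sqrt(5)) = -2644895 + 49*I*sqrt(5)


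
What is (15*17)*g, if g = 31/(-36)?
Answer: -2635/12 ≈ -219.58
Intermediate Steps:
g = -31/36 (g = 31*(-1/36) = -31/36 ≈ -0.86111)
(15*17)*g = (15*17)*(-31/36) = 255*(-31/36) = -2635/12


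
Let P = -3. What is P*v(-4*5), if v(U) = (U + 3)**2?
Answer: -867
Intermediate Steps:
v(U) = (3 + U)**2
P*v(-4*5) = -3*(3 - 4*5)**2 = -3*(3 - 20)**2 = -3*(-17)**2 = -3*289 = -867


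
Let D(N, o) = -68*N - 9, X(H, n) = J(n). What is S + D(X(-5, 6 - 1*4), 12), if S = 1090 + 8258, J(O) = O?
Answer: 9203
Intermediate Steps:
X(H, n) = n
D(N, o) = -9 - 68*N
S = 9348
S + D(X(-5, 6 - 1*4), 12) = 9348 + (-9 - 68*(6 - 1*4)) = 9348 + (-9 - 68*(6 - 4)) = 9348 + (-9 - 68*2) = 9348 + (-9 - 136) = 9348 - 145 = 9203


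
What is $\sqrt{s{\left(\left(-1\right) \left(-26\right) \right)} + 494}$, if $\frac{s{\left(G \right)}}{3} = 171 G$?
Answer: $2 \sqrt{3458} \approx 117.61$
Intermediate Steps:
$s{\left(G \right)} = 513 G$ ($s{\left(G \right)} = 3 \cdot 171 G = 513 G$)
$\sqrt{s{\left(\left(-1\right) \left(-26\right) \right)} + 494} = \sqrt{513 \left(\left(-1\right) \left(-26\right)\right) + 494} = \sqrt{513 \cdot 26 + 494} = \sqrt{13338 + 494} = \sqrt{13832} = 2 \sqrt{3458}$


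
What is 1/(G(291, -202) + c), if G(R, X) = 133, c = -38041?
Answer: -1/37908 ≈ -2.6380e-5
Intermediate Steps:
1/(G(291, -202) + c) = 1/(133 - 38041) = 1/(-37908) = -1/37908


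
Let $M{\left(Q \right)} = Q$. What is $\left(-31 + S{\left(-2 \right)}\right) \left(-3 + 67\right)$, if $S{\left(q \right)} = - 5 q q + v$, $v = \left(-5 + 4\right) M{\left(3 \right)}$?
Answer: $-3456$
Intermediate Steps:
$v = -3$ ($v = \left(-5 + 4\right) 3 = \left(-1\right) 3 = -3$)
$S{\left(q \right)} = -3 - 5 q^{2}$ ($S{\left(q \right)} = - 5 q q - 3 = - 5 q^{2} - 3 = -3 - 5 q^{2}$)
$\left(-31 + S{\left(-2 \right)}\right) \left(-3 + 67\right) = \left(-31 - \left(3 + 5 \left(-2\right)^{2}\right)\right) \left(-3 + 67\right) = \left(-31 - 23\right) 64 = \left(-54\right) 64 = -3456$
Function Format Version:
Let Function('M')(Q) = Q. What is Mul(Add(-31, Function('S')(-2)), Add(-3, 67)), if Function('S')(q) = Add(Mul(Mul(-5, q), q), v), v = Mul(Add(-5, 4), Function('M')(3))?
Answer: -3456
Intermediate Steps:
v = -3 (v = Mul(Add(-5, 4), 3) = Mul(-1, 3) = -3)
Function('S')(q) = Add(-3, Mul(-5, Pow(q, 2))) (Function('S')(q) = Add(Mul(Mul(-5, q), q), -3) = Add(Mul(-5, Pow(q, 2)), -3) = Add(-3, Mul(-5, Pow(q, 2))))
Mul(Add(-31, Function('S')(-2)), Add(-3, 67)) = Mul(Add(-31, Add(-3, Mul(-5, Pow(-2, 2)))), Add(-3, 67)) = Mul(Add(-31, Add(-3, Mul(-5, 4))), 64) = Mul(Add(-31, Add(-3, -20)), 64) = Mul(Add(-31, -23), 64) = Mul(-54, 64) = -3456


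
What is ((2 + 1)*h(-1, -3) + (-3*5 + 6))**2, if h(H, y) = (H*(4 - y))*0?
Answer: 81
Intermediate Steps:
h(H, y) = 0
((2 + 1)*h(-1, -3) + (-3*5 + 6))**2 = ((2 + 1)*0 + (-3*5 + 6))**2 = (3*0 + (-15 + 6))**2 = (0 - 9)**2 = (-9)**2 = 81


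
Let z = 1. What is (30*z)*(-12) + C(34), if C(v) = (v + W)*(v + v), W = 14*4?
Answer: 5760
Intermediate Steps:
W = 56
C(v) = 2*v*(56 + v) (C(v) = (v + 56)*(v + v) = (56 + v)*(2*v) = 2*v*(56 + v))
(30*z)*(-12) + C(34) = (30*1)*(-12) + 2*34*(56 + 34) = 30*(-12) + 2*34*90 = -360 + 6120 = 5760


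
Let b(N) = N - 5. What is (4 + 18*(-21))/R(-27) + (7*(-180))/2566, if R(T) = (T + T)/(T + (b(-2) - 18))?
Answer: -12492902/34641 ≈ -360.64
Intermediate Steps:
b(N) = -5 + N
R(T) = 2*T/(-25 + T) (R(T) = (T + T)/(T + ((-5 - 2) - 18)) = (2*T)/(T + (-7 - 18)) = (2*T)/(T - 25) = (2*T)/(-25 + T) = 2*T/(-25 + T))
(4 + 18*(-21))/R(-27) + (7*(-180))/2566 = (4 + 18*(-21))/((2*(-27)/(-25 - 27))) + (7*(-180))/2566 = (4 - 378)/((2*(-27)/(-52))) - 1260*1/2566 = -374/(2*(-27)*(-1/52)) - 630/1283 = -374/27/26 - 630/1283 = -374*26/27 - 630/1283 = -9724/27 - 630/1283 = -12492902/34641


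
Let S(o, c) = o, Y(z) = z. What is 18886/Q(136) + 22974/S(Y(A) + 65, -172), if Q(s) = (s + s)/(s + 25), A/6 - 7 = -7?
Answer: 101945459/8840 ≈ 11532.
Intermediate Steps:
A = 0 (A = 42 + 6*(-7) = 42 - 42 = 0)
Q(s) = 2*s/(25 + s) (Q(s) = (2*s)/(25 + s) = 2*s/(25 + s))
18886/Q(136) + 22974/S(Y(A) + 65, -172) = 18886/((2*136/(25 + 136))) + 22974/(0 + 65) = 18886/((2*136/161)) + 22974/65 = 18886/((2*136*(1/161))) + 22974*(1/65) = 18886/(272/161) + 22974/65 = 18886*(161/272) + 22974/65 = 1520323/136 + 22974/65 = 101945459/8840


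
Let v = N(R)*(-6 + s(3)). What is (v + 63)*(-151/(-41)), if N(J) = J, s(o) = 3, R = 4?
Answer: 7701/41 ≈ 187.83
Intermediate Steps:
v = -12 (v = 4*(-6 + 3) = 4*(-3) = -12)
(v + 63)*(-151/(-41)) = (-12 + 63)*(-151/(-41)) = 51*(-151*(-1/41)) = 51*(151/41) = 7701/41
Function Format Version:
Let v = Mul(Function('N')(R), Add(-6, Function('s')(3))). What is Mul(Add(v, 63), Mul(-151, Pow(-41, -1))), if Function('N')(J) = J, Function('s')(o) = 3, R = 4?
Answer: Rational(7701, 41) ≈ 187.83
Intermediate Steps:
v = -12 (v = Mul(4, Add(-6, 3)) = Mul(4, -3) = -12)
Mul(Add(v, 63), Mul(-151, Pow(-41, -1))) = Mul(Add(-12, 63), Mul(-151, Pow(-41, -1))) = Mul(51, Mul(-151, Rational(-1, 41))) = Mul(51, Rational(151, 41)) = Rational(7701, 41)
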